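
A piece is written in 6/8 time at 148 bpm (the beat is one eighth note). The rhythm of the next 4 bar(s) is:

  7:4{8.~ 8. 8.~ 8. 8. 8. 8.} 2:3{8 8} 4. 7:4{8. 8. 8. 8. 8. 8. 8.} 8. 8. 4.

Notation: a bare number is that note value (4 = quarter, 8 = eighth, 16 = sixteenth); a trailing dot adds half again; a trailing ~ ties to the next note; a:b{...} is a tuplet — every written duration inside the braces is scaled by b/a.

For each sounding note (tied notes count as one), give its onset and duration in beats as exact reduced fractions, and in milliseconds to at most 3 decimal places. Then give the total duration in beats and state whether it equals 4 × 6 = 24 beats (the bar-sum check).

1) 0.0ms=0b +694.981ms=12/7b
2) 694.981ms=12/7b +694.981ms=12/7b
3) 1389.961ms=24/7b +347.49ms=6/7b
4) 1737.452ms=30/7b +347.49ms=6/7b
5) 2084.942ms=36/7b +347.49ms=6/7b
6) 2432.432ms=6b +608.108ms=3/2b
7) 3040.541ms=15/2b +608.108ms=3/2b
8) 3648.649ms=9b +1216.216ms=3b
9) 4864.865ms=12b +347.49ms=6/7b
10) 5212.355ms=90/7b +347.49ms=6/7b
11) 5559.846ms=96/7b +347.49ms=6/7b
12) 5907.336ms=102/7b +347.49ms=6/7b
13) 6254.826ms=108/7b +347.49ms=6/7b
14) 6602.317ms=114/7b +347.49ms=6/7b
15) 6949.807ms=120/7b +347.49ms=6/7b
16) 7297.297ms=18b +608.108ms=3/2b
17) 7905.405ms=39/2b +608.108ms=3/2b
18) 8513.514ms=21b +1216.216ms=3b
Σ=24b of 24 (148bpm 6/8) — PASS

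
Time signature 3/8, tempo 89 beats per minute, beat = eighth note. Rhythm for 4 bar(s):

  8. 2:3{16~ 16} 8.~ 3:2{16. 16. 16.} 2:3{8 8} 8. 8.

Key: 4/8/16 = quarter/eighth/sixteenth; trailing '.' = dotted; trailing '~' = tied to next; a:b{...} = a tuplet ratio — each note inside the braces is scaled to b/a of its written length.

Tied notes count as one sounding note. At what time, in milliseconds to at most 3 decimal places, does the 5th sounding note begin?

1. 0.0ms @ 0 + 1011.236ms (3/2)
2. 1011.236ms @ 3/2 + 1011.236ms (3/2)
3. 2022.472ms @ 3 + 1348.315ms (2)
4. 3370.787ms @ 5 + 337.079ms (1/2)
5. 3707.865ms @ 11/2 + 337.079ms (1/2)
6. 4044.944ms @ 6 + 1011.236ms (3/2)
7. 5056.18ms @ 15/2 + 1011.236ms (3/2)
8. 6067.416ms @ 9 + 1011.236ms (3/2)
9. 7078.652ms @ 21/2 + 1011.236ms (3/2)

note 5 onset = 11/2b = 3707.865ms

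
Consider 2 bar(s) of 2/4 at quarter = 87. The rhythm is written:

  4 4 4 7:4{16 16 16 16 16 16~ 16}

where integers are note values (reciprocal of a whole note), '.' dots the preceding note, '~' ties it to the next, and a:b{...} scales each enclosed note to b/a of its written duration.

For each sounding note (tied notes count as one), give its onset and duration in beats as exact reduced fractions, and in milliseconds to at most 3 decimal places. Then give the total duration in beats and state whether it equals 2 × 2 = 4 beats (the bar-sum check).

1) 0.0ms=0b +689.655ms=1b
2) 689.655ms=1b +689.655ms=1b
3) 1379.31ms=2b +689.655ms=1b
4) 2068.966ms=3b +98.522ms=1/7b
5) 2167.488ms=22/7b +98.522ms=1/7b
6) 2266.01ms=23/7b +98.522ms=1/7b
7) 2364.532ms=24/7b +98.522ms=1/7b
8) 2463.054ms=25/7b +98.522ms=1/7b
9) 2561.576ms=26/7b +197.044ms=2/7b
Σ=4b of 4 (87bpm 2/4) — PASS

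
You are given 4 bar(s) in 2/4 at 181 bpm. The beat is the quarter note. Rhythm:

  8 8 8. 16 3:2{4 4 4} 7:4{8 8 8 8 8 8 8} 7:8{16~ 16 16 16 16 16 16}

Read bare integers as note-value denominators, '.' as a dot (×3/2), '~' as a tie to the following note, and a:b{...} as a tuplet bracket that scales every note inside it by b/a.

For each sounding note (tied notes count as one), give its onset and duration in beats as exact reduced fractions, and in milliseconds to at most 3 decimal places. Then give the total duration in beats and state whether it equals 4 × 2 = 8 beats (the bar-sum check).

1) 0.0ms=0b +165.746ms=1/2b
2) 165.746ms=1/2b +165.746ms=1/2b
3) 331.492ms=1b +248.619ms=3/4b
4) 580.11ms=7/4b +82.873ms=1/4b
5) 662.983ms=2b +220.994ms=2/3b
6) 883.978ms=8/3b +220.994ms=2/3b
7) 1104.972ms=10/3b +220.994ms=2/3b
8) 1325.967ms=4b +94.712ms=2/7b
9) 1420.679ms=30/7b +94.712ms=2/7b
10) 1515.391ms=32/7b +94.712ms=2/7b
11) 1610.103ms=34/7b +94.712ms=2/7b
12) 1704.815ms=36/7b +94.712ms=2/7b
13) 1799.526ms=38/7b +94.712ms=2/7b
14) 1894.238ms=40/7b +94.712ms=2/7b
15) 1988.95ms=6b +189.424ms=4/7b
16) 2178.374ms=46/7b +94.712ms=2/7b
17) 2273.086ms=48/7b +94.712ms=2/7b
18) 2367.798ms=50/7b +94.712ms=2/7b
19) 2462.51ms=52/7b +94.712ms=2/7b
20) 2557.222ms=54/7b +94.712ms=2/7b
Σ=8b of 8 (181bpm 2/4) — PASS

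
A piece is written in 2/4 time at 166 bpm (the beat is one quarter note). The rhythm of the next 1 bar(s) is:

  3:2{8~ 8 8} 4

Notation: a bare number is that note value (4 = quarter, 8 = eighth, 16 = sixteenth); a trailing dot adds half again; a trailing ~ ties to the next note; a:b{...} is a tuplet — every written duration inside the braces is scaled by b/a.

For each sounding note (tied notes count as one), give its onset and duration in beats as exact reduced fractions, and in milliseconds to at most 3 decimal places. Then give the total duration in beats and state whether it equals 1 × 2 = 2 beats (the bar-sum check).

1) 0.0ms=0b +240.964ms=2/3b
2) 240.964ms=2/3b +120.482ms=1/3b
3) 361.446ms=1b +361.446ms=1b
Σ=2b of 2 (166bpm 2/4) — PASS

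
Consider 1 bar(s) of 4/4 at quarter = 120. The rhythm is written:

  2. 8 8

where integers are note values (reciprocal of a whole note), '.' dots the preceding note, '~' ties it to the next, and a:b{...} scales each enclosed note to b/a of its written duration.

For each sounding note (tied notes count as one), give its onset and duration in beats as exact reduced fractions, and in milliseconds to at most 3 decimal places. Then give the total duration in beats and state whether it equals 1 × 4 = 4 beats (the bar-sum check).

1) 0.0ms=0b +1500.0ms=3b
2) 1500.0ms=3b +250.0ms=1/2b
3) 1750.0ms=7/2b +250.0ms=1/2b
Σ=4b of 4 (120bpm 4/4) — PASS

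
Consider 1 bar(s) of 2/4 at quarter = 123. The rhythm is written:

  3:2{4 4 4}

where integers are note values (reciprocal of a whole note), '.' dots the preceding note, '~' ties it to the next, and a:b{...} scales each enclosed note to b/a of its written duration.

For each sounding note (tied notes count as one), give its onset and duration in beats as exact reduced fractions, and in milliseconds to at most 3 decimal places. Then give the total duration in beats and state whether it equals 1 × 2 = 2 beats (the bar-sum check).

1) 0.0ms=0b +325.203ms=2/3b
2) 325.203ms=2/3b +325.203ms=2/3b
3) 650.407ms=4/3b +325.203ms=2/3b
Σ=2b of 2 (123bpm 2/4) — PASS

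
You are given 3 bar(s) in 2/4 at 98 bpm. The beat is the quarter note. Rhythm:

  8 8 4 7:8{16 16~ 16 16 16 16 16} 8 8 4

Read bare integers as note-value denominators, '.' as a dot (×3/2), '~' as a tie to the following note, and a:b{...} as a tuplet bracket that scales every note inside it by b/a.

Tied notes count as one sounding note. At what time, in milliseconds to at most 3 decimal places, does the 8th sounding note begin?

note 8 onset = 24/7b = 2099.125ms

1. 0.0ms @ 0 + 306.122ms (1/2)
2. 306.122ms @ 1/2 + 306.122ms (1/2)
3. 612.245ms @ 1 + 612.245ms (1)
4. 1224.49ms @ 2 + 174.927ms (2/7)
5. 1399.417ms @ 16/7 + 349.854ms (4/7)
6. 1749.271ms @ 20/7 + 174.927ms (2/7)
7. 1924.198ms @ 22/7 + 174.927ms (2/7)
8. 2099.125ms @ 24/7 + 174.927ms (2/7)
9. 2274.052ms @ 26/7 + 174.927ms (2/7)
10. 2448.98ms @ 4 + 306.122ms (1/2)
11. 2755.102ms @ 9/2 + 306.122ms (1/2)
12. 3061.224ms @ 5 + 612.245ms (1)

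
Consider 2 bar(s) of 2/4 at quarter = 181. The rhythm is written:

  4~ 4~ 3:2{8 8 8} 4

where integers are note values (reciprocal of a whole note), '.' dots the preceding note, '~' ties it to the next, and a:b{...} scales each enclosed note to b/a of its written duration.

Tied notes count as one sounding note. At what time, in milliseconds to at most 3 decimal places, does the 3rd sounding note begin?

note 3 onset = 8/3b = 883.978ms

1. 0.0ms @ 0 + 773.481ms (7/3)
2. 773.481ms @ 7/3 + 110.497ms (1/3)
3. 883.978ms @ 8/3 + 110.497ms (1/3)
4. 994.475ms @ 3 + 331.492ms (1)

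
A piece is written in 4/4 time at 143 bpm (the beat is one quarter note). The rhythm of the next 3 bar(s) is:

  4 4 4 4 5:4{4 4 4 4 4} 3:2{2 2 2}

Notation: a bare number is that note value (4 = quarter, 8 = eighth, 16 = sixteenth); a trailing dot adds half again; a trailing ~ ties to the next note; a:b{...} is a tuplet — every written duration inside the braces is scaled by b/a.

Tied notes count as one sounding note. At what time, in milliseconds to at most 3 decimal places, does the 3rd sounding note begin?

1. 0.0ms @ 0 + 419.58ms (1)
2. 419.58ms @ 1 + 419.58ms (1)
3. 839.161ms @ 2 + 419.58ms (1)
4. 1258.741ms @ 3 + 419.58ms (1)
5. 1678.322ms @ 4 + 335.664ms (4/5)
6. 2013.986ms @ 24/5 + 335.664ms (4/5)
7. 2349.65ms @ 28/5 + 335.664ms (4/5)
8. 2685.315ms @ 32/5 + 335.664ms (4/5)
9. 3020.979ms @ 36/5 + 335.664ms (4/5)
10. 3356.643ms @ 8 + 559.441ms (4/3)
11. 3916.084ms @ 28/3 + 559.441ms (4/3)
12. 4475.524ms @ 32/3 + 559.441ms (4/3)

note 3 onset = 2b = 839.161ms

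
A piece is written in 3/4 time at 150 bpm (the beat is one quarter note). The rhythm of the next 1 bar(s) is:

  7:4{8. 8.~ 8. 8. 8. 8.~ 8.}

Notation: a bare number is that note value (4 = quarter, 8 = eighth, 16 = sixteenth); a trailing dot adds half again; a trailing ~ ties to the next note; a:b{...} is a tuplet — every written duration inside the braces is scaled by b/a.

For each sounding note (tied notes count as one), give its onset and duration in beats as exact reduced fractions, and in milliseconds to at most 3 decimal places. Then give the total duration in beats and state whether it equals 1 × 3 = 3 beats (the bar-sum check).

1) 0.0ms=0b +171.429ms=3/7b
2) 171.429ms=3/7b +342.857ms=6/7b
3) 514.286ms=9/7b +171.429ms=3/7b
4) 685.714ms=12/7b +171.429ms=3/7b
5) 857.143ms=15/7b +342.857ms=6/7b
Σ=3b of 3 (150bpm 3/4) — PASS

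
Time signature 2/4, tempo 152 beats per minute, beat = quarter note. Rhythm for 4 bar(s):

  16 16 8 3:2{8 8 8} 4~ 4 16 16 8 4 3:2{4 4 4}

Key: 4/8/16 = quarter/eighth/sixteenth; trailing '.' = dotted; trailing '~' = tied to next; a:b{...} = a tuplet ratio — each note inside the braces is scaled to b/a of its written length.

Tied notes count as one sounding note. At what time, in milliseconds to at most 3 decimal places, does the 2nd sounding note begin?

1. 0.0ms @ 0 + 98.684ms (1/4)
2. 98.684ms @ 1/4 + 98.684ms (1/4)
3. 197.368ms @ 1/2 + 197.368ms (1/2)
4. 394.737ms @ 1 + 131.579ms (1/3)
5. 526.316ms @ 4/3 + 131.579ms (1/3)
6. 657.895ms @ 5/3 + 131.579ms (1/3)
7. 789.474ms @ 2 + 789.474ms (2)
8. 1578.947ms @ 4 + 98.684ms (1/4)
9. 1677.632ms @ 17/4 + 98.684ms (1/4)
10. 1776.316ms @ 9/2 + 197.368ms (1/2)
11. 1973.684ms @ 5 + 394.737ms (1)
12. 2368.421ms @ 6 + 263.158ms (2/3)
13. 2631.579ms @ 20/3 + 263.158ms (2/3)
14. 2894.737ms @ 22/3 + 263.158ms (2/3)

note 2 onset = 1/4b = 98.684ms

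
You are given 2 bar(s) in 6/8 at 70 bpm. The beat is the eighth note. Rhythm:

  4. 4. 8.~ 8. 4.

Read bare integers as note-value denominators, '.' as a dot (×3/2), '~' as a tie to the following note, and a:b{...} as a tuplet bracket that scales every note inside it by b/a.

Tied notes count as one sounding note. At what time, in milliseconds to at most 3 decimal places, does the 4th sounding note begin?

note 4 onset = 9b = 7714.286ms

1. 0.0ms @ 0 + 2571.429ms (3)
2. 2571.429ms @ 3 + 2571.429ms (3)
3. 5142.857ms @ 6 + 2571.429ms (3)
4. 7714.286ms @ 9 + 2571.429ms (3)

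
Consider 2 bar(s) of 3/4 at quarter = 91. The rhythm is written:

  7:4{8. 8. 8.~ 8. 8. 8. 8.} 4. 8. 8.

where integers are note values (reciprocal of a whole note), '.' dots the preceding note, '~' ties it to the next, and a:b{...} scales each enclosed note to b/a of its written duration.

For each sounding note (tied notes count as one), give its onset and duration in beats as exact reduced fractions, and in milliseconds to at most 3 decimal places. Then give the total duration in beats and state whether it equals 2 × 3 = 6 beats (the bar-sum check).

1) 0.0ms=0b +282.575ms=3/7b
2) 282.575ms=3/7b +282.575ms=3/7b
3) 565.149ms=6/7b +565.149ms=6/7b
4) 1130.298ms=12/7b +282.575ms=3/7b
5) 1412.873ms=15/7b +282.575ms=3/7b
6) 1695.447ms=18/7b +282.575ms=3/7b
7) 1978.022ms=3b +989.011ms=3/2b
8) 2967.033ms=9/2b +494.505ms=3/4b
9) 3461.538ms=21/4b +494.505ms=3/4b
Σ=6b of 6 (91bpm 3/4) — PASS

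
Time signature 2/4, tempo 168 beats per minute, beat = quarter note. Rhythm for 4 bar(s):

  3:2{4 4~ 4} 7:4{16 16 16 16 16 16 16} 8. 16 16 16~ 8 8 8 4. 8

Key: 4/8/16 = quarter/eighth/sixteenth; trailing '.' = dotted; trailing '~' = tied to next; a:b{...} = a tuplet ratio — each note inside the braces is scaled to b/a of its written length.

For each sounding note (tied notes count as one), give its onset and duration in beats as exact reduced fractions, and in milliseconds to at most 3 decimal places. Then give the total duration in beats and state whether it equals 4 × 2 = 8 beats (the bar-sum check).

1) 0.0ms=0b +238.095ms=2/3b
2) 238.095ms=2/3b +476.19ms=4/3b
3) 714.286ms=2b +51.02ms=1/7b
4) 765.306ms=15/7b +51.02ms=1/7b
5) 816.327ms=16/7b +51.02ms=1/7b
6) 867.347ms=17/7b +51.02ms=1/7b
7) 918.367ms=18/7b +51.02ms=1/7b
8) 969.388ms=19/7b +51.02ms=1/7b
9) 1020.408ms=20/7b +51.02ms=1/7b
10) 1071.429ms=3b +267.857ms=3/4b
11) 1339.286ms=15/4b +89.286ms=1/4b
12) 1428.571ms=4b +89.286ms=1/4b
13) 1517.857ms=17/4b +267.857ms=3/4b
14) 1785.714ms=5b +178.571ms=1/2b
15) 1964.286ms=11/2b +178.571ms=1/2b
16) 2142.857ms=6b +535.714ms=3/2b
17) 2678.571ms=15/2b +178.571ms=1/2b
Σ=8b of 8 (168bpm 2/4) — PASS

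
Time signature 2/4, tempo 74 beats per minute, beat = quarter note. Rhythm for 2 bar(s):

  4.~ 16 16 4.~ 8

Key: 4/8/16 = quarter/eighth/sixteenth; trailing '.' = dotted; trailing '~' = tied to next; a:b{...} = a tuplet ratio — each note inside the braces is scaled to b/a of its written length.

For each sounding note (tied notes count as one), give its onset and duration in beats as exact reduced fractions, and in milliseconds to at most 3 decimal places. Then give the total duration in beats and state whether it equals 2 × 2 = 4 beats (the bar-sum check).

1) 0.0ms=0b +1418.919ms=7/4b
2) 1418.919ms=7/4b +202.703ms=1/4b
3) 1621.622ms=2b +1621.622ms=2b
Σ=4b of 4 (74bpm 2/4) — PASS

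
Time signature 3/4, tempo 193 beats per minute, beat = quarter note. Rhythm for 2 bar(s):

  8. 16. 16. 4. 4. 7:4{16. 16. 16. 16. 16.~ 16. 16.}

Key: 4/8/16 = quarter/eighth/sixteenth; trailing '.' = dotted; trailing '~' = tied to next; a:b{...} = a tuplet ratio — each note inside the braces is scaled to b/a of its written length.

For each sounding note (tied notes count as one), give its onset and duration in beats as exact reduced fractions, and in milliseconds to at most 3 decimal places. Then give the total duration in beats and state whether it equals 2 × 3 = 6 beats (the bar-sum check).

1) 0.0ms=0b +233.161ms=3/4b
2) 233.161ms=3/4b +116.58ms=3/8b
3) 349.741ms=9/8b +116.58ms=3/8b
4) 466.321ms=3/2b +466.321ms=3/2b
5) 932.642ms=3b +466.321ms=3/2b
6) 1398.964ms=9/2b +66.617ms=3/14b
7) 1465.581ms=33/7b +66.617ms=3/14b
8) 1532.198ms=69/14b +66.617ms=3/14b
9) 1598.816ms=36/7b +66.617ms=3/14b
10) 1665.433ms=75/14b +133.235ms=3/7b
11) 1798.668ms=81/14b +66.617ms=3/14b
Σ=6b of 6 (193bpm 3/4) — PASS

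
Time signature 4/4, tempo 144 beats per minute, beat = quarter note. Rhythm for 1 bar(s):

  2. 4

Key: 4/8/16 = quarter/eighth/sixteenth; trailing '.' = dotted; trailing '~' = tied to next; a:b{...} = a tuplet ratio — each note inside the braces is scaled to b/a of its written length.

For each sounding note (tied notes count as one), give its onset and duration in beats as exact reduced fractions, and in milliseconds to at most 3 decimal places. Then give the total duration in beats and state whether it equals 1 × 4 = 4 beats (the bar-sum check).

1) 0.0ms=0b +1250.0ms=3b
2) 1250.0ms=3b +416.667ms=1b
Σ=4b of 4 (144bpm 4/4) — PASS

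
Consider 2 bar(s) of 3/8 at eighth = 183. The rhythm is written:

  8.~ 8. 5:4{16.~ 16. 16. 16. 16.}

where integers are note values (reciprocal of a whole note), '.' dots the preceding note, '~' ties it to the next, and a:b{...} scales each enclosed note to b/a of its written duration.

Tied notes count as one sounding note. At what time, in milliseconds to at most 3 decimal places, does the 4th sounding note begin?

note 4 onset = 24/5b = 1573.77ms

1. 0.0ms @ 0 + 983.607ms (3)
2. 983.607ms @ 3 + 393.443ms (6/5)
3. 1377.049ms @ 21/5 + 196.721ms (3/5)
4. 1573.77ms @ 24/5 + 196.721ms (3/5)
5. 1770.492ms @ 27/5 + 196.721ms (3/5)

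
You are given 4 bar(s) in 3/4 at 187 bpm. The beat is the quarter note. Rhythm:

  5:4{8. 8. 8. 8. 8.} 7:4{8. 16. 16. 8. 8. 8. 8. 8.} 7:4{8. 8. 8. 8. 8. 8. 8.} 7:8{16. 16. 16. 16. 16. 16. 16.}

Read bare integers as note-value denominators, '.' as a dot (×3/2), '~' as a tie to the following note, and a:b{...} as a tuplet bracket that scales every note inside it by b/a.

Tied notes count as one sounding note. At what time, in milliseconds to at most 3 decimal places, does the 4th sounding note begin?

1. 0.0ms @ 0 + 192.513ms (3/5)
2. 192.513ms @ 3/5 + 192.513ms (3/5)
3. 385.027ms @ 6/5 + 192.513ms (3/5)
4. 577.54ms @ 9/5 + 192.513ms (3/5)
5. 770.053ms @ 12/5 + 192.513ms (3/5)
6. 962.567ms @ 3 + 137.51ms (3/7)
7. 1100.076ms @ 24/7 + 68.755ms (3/14)
8. 1168.831ms @ 51/14 + 68.755ms (3/14)
9. 1237.586ms @ 27/7 + 137.51ms (3/7)
10. 1375.095ms @ 30/7 + 137.51ms (3/7)
11. 1512.605ms @ 33/7 + 137.51ms (3/7)
12. 1650.115ms @ 36/7 + 137.51ms (3/7)
13. 1787.624ms @ 39/7 + 137.51ms (3/7)
14. 1925.134ms @ 6 + 137.51ms (3/7)
15. 2062.643ms @ 45/7 + 137.51ms (3/7)
16. 2200.153ms @ 48/7 + 137.51ms (3/7)
17. 2337.662ms @ 51/7 + 137.51ms (3/7)
18. 2475.172ms @ 54/7 + 137.51ms (3/7)
19. 2612.681ms @ 57/7 + 137.51ms (3/7)
20. 2750.191ms @ 60/7 + 137.51ms (3/7)
21. 2887.701ms @ 9 + 137.51ms (3/7)
22. 3025.21ms @ 66/7 + 137.51ms (3/7)
23. 3162.72ms @ 69/7 + 137.51ms (3/7)
24. 3300.229ms @ 72/7 + 137.51ms (3/7)
25. 3437.739ms @ 75/7 + 137.51ms (3/7)
26. 3575.248ms @ 78/7 + 137.51ms (3/7)
27. 3712.758ms @ 81/7 + 137.51ms (3/7)

note 4 onset = 9/5b = 577.54ms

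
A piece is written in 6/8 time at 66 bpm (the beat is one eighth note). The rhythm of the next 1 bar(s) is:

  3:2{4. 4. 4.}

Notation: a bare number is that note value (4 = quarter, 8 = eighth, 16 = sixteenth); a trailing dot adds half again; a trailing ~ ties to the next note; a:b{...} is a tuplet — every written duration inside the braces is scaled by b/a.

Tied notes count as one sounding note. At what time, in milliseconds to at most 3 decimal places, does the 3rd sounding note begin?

1. 0.0ms @ 0 + 1818.182ms (2)
2. 1818.182ms @ 2 + 1818.182ms (2)
3. 3636.364ms @ 4 + 1818.182ms (2)

note 3 onset = 4b = 3636.364ms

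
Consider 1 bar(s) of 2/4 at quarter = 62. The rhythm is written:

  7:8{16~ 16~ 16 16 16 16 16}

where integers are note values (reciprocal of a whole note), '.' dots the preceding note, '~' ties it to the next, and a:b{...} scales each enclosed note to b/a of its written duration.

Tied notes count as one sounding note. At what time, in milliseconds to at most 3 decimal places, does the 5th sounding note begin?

1. 0.0ms @ 0 + 829.493ms (6/7)
2. 829.493ms @ 6/7 + 276.498ms (2/7)
3. 1105.991ms @ 8/7 + 276.498ms (2/7)
4. 1382.488ms @ 10/7 + 276.498ms (2/7)
5. 1658.986ms @ 12/7 + 276.498ms (2/7)

note 5 onset = 12/7b = 1658.986ms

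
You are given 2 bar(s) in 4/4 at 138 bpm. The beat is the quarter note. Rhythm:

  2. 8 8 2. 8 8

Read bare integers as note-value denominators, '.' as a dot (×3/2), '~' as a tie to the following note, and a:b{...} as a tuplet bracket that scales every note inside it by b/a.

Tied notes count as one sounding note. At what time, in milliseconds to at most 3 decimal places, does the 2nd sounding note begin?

note 2 onset = 3b = 1304.348ms

1. 0.0ms @ 0 + 1304.348ms (3)
2. 1304.348ms @ 3 + 217.391ms (1/2)
3. 1521.739ms @ 7/2 + 217.391ms (1/2)
4. 1739.13ms @ 4 + 1304.348ms (3)
5. 3043.478ms @ 7 + 217.391ms (1/2)
6. 3260.87ms @ 15/2 + 217.391ms (1/2)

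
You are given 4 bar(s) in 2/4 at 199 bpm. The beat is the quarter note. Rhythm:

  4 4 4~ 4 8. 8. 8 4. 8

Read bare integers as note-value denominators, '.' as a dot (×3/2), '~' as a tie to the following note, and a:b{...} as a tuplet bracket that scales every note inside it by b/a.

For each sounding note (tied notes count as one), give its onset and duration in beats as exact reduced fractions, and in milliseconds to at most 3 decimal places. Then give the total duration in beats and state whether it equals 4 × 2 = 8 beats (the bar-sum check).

1) 0.0ms=0b +301.508ms=1b
2) 301.508ms=1b +301.508ms=1b
3) 603.015ms=2b +603.015ms=2b
4) 1206.03ms=4b +226.131ms=3/4b
5) 1432.161ms=19/4b +226.131ms=3/4b
6) 1658.291ms=11/2b +150.754ms=1/2b
7) 1809.045ms=6b +452.261ms=3/2b
8) 2261.307ms=15/2b +150.754ms=1/2b
Σ=8b of 8 (199bpm 2/4) — PASS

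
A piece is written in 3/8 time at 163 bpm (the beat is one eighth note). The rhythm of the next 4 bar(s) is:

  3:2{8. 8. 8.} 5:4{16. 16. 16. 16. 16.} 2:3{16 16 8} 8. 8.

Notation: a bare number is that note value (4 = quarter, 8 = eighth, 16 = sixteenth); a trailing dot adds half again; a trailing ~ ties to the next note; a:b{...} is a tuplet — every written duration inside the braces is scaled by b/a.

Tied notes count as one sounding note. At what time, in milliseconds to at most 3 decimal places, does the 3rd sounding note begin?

note 3 onset = 2b = 736.196ms

1. 0.0ms @ 0 + 368.098ms (1)
2. 368.098ms @ 1 + 368.098ms (1)
3. 736.196ms @ 2 + 368.098ms (1)
4. 1104.294ms @ 3 + 220.859ms (3/5)
5. 1325.153ms @ 18/5 + 220.859ms (3/5)
6. 1546.012ms @ 21/5 + 220.859ms (3/5)
7. 1766.871ms @ 24/5 + 220.859ms (3/5)
8. 1987.73ms @ 27/5 + 220.859ms (3/5)
9. 2208.589ms @ 6 + 276.074ms (3/4)
10. 2484.663ms @ 27/4 + 276.074ms (3/4)
11. 2760.736ms @ 15/2 + 552.147ms (3/2)
12. 3312.883ms @ 9 + 552.147ms (3/2)
13. 3865.031ms @ 21/2 + 552.147ms (3/2)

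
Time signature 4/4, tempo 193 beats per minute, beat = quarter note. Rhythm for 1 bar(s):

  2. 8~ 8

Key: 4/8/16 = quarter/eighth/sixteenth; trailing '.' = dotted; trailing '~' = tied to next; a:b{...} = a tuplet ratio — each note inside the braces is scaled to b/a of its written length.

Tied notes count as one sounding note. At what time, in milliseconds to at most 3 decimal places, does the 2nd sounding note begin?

1. 0.0ms @ 0 + 932.642ms (3)
2. 932.642ms @ 3 + 310.881ms (1)

note 2 onset = 3b = 932.642ms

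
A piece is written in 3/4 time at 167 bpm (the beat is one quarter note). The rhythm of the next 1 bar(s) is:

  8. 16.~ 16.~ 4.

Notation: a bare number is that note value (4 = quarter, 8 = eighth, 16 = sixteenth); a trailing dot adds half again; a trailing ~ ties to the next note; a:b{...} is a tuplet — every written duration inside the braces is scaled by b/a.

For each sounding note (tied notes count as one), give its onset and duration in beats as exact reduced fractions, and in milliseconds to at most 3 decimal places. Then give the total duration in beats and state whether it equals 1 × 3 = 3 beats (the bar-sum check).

1) 0.0ms=0b +269.461ms=3/4b
2) 269.461ms=3/4b +808.383ms=9/4b
Σ=3b of 3 (167bpm 3/4) — PASS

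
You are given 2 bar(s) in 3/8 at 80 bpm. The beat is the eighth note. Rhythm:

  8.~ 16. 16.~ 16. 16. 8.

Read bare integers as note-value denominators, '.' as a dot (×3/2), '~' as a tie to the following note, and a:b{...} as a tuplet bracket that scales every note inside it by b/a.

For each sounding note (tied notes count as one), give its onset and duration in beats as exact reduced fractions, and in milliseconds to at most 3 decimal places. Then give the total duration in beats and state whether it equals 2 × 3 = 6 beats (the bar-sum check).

1) 0.0ms=0b +1687.5ms=9/4b
2) 1687.5ms=9/4b +1125.0ms=3/2b
3) 2812.5ms=15/4b +562.5ms=3/4b
4) 3375.0ms=9/2b +1125.0ms=3/2b
Σ=6b of 6 (80bpm 3/8) — PASS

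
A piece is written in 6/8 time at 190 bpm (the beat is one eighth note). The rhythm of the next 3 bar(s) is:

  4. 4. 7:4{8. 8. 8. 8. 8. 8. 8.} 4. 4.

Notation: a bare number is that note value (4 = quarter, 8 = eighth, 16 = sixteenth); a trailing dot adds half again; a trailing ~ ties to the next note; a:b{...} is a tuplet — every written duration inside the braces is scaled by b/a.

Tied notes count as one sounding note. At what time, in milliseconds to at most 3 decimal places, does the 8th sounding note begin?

note 8 onset = 72/7b = 3248.12ms

1. 0.0ms @ 0 + 947.368ms (3)
2. 947.368ms @ 3 + 947.368ms (3)
3. 1894.737ms @ 6 + 270.677ms (6/7)
4. 2165.414ms @ 48/7 + 270.677ms (6/7)
5. 2436.09ms @ 54/7 + 270.677ms (6/7)
6. 2706.767ms @ 60/7 + 270.677ms (6/7)
7. 2977.444ms @ 66/7 + 270.677ms (6/7)
8. 3248.12ms @ 72/7 + 270.677ms (6/7)
9. 3518.797ms @ 78/7 + 270.677ms (6/7)
10. 3789.474ms @ 12 + 947.368ms (3)
11. 4736.842ms @ 15 + 947.368ms (3)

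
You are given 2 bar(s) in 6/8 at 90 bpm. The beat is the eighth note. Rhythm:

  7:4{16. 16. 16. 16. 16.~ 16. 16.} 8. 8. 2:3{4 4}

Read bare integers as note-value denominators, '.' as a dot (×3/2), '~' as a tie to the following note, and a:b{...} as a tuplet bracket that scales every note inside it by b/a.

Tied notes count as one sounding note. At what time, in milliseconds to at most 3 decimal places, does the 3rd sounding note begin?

1. 0.0ms @ 0 + 285.714ms (3/7)
2. 285.714ms @ 3/7 + 285.714ms (3/7)
3. 571.429ms @ 6/7 + 285.714ms (3/7)
4. 857.143ms @ 9/7 + 285.714ms (3/7)
5. 1142.857ms @ 12/7 + 571.429ms (6/7)
6. 1714.286ms @ 18/7 + 285.714ms (3/7)
7. 2000.0ms @ 3 + 1000.0ms (3/2)
8. 3000.0ms @ 9/2 + 1000.0ms (3/2)
9. 4000.0ms @ 6 + 2000.0ms (3)
10. 6000.0ms @ 9 + 2000.0ms (3)

note 3 onset = 6/7b = 571.429ms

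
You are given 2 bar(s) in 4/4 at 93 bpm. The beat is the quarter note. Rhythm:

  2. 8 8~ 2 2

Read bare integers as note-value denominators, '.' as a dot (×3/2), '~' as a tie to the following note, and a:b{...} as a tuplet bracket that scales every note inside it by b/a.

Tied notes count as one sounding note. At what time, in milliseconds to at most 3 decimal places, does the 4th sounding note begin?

note 4 onset = 6b = 3870.968ms

1. 0.0ms @ 0 + 1935.484ms (3)
2. 1935.484ms @ 3 + 322.581ms (1/2)
3. 2258.065ms @ 7/2 + 1612.903ms (5/2)
4. 3870.968ms @ 6 + 1290.323ms (2)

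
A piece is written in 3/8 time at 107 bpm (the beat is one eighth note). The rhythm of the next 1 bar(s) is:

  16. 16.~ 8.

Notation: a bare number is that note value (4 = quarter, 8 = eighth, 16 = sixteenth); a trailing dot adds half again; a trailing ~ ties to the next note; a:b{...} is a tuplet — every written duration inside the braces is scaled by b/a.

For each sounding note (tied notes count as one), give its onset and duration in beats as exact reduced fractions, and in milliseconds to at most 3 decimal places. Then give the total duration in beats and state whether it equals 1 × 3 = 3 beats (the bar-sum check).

1) 0.0ms=0b +420.561ms=3/4b
2) 420.561ms=3/4b +1261.682ms=9/4b
Σ=3b of 3 (107bpm 3/8) — PASS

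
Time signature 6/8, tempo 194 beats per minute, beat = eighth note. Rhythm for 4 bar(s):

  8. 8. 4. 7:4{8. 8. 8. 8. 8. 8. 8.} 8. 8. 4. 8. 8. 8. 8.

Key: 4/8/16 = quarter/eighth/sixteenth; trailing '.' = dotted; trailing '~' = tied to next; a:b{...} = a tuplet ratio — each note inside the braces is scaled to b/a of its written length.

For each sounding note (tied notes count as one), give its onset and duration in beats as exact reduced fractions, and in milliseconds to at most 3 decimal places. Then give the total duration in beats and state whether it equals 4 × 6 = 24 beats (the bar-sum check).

1) 0.0ms=0b +463.918ms=3/2b
2) 463.918ms=3/2b +463.918ms=3/2b
3) 927.835ms=3b +927.835ms=3b
4) 1855.67ms=6b +265.096ms=6/7b
5) 2120.766ms=48/7b +265.096ms=6/7b
6) 2385.862ms=54/7b +265.096ms=6/7b
7) 2650.957ms=60/7b +265.096ms=6/7b
8) 2916.053ms=66/7b +265.096ms=6/7b
9) 3181.149ms=72/7b +265.096ms=6/7b
10) 3446.244ms=78/7b +265.096ms=6/7b
11) 3711.34ms=12b +463.918ms=3/2b
12) 4175.258ms=27/2b +463.918ms=3/2b
13) 4639.175ms=15b +927.835ms=3b
14) 5567.01ms=18b +463.918ms=3/2b
15) 6030.928ms=39/2b +463.918ms=3/2b
16) 6494.845ms=21b +463.918ms=3/2b
17) 6958.763ms=45/2b +463.918ms=3/2b
Σ=24b of 24 (194bpm 6/8) — PASS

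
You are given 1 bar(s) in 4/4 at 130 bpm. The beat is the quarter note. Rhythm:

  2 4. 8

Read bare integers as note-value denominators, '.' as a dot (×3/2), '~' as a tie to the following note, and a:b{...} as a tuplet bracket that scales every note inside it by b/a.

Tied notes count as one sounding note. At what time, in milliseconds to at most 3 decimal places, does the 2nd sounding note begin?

note 2 onset = 2b = 923.077ms

1. 0.0ms @ 0 + 923.077ms (2)
2. 923.077ms @ 2 + 692.308ms (3/2)
3. 1615.385ms @ 7/2 + 230.769ms (1/2)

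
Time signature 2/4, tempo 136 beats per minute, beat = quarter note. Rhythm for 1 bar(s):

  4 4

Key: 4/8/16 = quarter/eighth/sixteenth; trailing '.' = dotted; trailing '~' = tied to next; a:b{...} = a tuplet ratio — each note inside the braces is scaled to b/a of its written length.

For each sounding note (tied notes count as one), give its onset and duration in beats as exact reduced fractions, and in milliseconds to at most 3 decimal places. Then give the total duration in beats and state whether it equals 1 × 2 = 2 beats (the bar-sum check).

1) 0.0ms=0b +441.176ms=1b
2) 441.176ms=1b +441.176ms=1b
Σ=2b of 2 (136bpm 2/4) — PASS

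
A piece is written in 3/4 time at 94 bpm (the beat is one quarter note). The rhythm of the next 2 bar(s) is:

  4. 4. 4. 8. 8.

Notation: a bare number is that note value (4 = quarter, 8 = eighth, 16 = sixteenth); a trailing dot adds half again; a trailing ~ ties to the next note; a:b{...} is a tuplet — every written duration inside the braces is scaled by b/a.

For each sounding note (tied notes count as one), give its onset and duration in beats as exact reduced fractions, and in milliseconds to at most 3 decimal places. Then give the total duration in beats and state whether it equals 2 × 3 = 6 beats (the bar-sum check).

1) 0.0ms=0b +957.447ms=3/2b
2) 957.447ms=3/2b +957.447ms=3/2b
3) 1914.894ms=3b +957.447ms=3/2b
4) 2872.34ms=9/2b +478.723ms=3/4b
5) 3351.064ms=21/4b +478.723ms=3/4b
Σ=6b of 6 (94bpm 3/4) — PASS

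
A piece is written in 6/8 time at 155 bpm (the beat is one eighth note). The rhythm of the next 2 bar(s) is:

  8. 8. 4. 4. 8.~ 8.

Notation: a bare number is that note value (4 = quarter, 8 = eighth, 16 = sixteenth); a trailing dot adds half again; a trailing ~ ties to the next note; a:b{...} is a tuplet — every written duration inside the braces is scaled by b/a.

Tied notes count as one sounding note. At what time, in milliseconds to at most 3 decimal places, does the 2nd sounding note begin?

1. 0.0ms @ 0 + 580.645ms (3/2)
2. 580.645ms @ 3/2 + 580.645ms (3/2)
3. 1161.29ms @ 3 + 1161.29ms (3)
4. 2322.581ms @ 6 + 1161.29ms (3)
5. 3483.871ms @ 9 + 1161.29ms (3)

note 2 onset = 3/2b = 580.645ms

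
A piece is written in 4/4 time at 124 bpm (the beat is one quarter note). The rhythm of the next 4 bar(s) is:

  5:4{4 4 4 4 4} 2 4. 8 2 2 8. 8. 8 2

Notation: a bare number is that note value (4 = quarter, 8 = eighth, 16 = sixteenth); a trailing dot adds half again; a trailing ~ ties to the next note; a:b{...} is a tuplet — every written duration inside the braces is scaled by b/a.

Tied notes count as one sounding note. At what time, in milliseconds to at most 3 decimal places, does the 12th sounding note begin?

1. 0.0ms @ 0 + 387.097ms (4/5)
2. 387.097ms @ 4/5 + 387.097ms (4/5)
3. 774.194ms @ 8/5 + 387.097ms (4/5)
4. 1161.29ms @ 12/5 + 387.097ms (4/5)
5. 1548.387ms @ 16/5 + 387.097ms (4/5)
6. 1935.484ms @ 4 + 967.742ms (2)
7. 2903.226ms @ 6 + 725.806ms (3/2)
8. 3629.032ms @ 15/2 + 241.935ms (1/2)
9. 3870.968ms @ 8 + 967.742ms (2)
10. 4838.71ms @ 10 + 967.742ms (2)
11. 5806.452ms @ 12 + 362.903ms (3/4)
12. 6169.355ms @ 51/4 + 362.903ms (3/4)
13. 6532.258ms @ 27/2 + 241.935ms (1/2)
14. 6774.194ms @ 14 + 967.742ms (2)

note 12 onset = 51/4b = 6169.355ms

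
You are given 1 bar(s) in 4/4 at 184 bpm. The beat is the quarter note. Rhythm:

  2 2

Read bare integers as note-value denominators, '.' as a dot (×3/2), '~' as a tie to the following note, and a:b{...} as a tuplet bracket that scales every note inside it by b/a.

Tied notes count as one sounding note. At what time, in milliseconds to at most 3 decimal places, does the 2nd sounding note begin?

1. 0.0ms @ 0 + 652.174ms (2)
2. 652.174ms @ 2 + 652.174ms (2)

note 2 onset = 2b = 652.174ms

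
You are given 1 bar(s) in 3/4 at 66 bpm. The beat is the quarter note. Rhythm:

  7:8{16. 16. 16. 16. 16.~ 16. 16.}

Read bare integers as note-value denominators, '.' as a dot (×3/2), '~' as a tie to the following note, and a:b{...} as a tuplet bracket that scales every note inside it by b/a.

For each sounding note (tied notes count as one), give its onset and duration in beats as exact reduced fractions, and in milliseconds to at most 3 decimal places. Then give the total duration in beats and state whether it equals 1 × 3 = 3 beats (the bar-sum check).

1) 0.0ms=0b +389.61ms=3/7b
2) 389.61ms=3/7b +389.61ms=3/7b
3) 779.221ms=6/7b +389.61ms=3/7b
4) 1168.831ms=9/7b +389.61ms=3/7b
5) 1558.442ms=12/7b +779.221ms=6/7b
6) 2337.662ms=18/7b +389.61ms=3/7b
Σ=3b of 3 (66bpm 3/4) — PASS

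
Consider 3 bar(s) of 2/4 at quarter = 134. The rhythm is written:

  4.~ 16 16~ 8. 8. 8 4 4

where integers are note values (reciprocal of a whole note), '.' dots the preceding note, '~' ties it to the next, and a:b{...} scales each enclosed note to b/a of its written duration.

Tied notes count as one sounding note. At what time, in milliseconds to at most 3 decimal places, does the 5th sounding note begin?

1. 0.0ms @ 0 + 783.582ms (7/4)
2. 783.582ms @ 7/4 + 447.761ms (1)
3. 1231.343ms @ 11/4 + 335.821ms (3/4)
4. 1567.164ms @ 7/2 + 223.881ms (1/2)
5. 1791.045ms @ 4 + 447.761ms (1)
6. 2238.806ms @ 5 + 447.761ms (1)

note 5 onset = 4b = 1791.045ms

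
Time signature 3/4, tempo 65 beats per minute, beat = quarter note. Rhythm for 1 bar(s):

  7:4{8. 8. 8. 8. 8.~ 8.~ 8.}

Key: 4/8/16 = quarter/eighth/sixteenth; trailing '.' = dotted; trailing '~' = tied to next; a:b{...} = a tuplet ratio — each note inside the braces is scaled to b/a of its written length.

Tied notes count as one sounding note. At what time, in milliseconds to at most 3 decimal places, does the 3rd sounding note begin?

note 3 onset = 6/7b = 791.209ms

1. 0.0ms @ 0 + 395.604ms (3/7)
2. 395.604ms @ 3/7 + 395.604ms (3/7)
3. 791.209ms @ 6/7 + 395.604ms (3/7)
4. 1186.813ms @ 9/7 + 395.604ms (3/7)
5. 1582.418ms @ 12/7 + 1186.813ms (9/7)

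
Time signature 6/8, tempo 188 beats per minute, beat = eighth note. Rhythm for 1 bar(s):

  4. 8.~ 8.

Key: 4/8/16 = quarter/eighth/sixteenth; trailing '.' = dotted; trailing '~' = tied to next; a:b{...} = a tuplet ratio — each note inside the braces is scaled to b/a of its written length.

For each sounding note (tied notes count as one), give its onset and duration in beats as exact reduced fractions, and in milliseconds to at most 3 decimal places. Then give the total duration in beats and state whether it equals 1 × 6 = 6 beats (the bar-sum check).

1) 0.0ms=0b +957.447ms=3b
2) 957.447ms=3b +957.447ms=3b
Σ=6b of 6 (188bpm 6/8) — PASS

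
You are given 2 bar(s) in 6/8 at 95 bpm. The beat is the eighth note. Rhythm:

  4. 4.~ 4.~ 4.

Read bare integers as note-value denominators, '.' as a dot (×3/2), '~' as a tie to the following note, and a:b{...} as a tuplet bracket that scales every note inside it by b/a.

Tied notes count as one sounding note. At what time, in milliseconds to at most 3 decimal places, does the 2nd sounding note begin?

1. 0.0ms @ 0 + 1894.737ms (3)
2. 1894.737ms @ 3 + 5684.211ms (9)

note 2 onset = 3b = 1894.737ms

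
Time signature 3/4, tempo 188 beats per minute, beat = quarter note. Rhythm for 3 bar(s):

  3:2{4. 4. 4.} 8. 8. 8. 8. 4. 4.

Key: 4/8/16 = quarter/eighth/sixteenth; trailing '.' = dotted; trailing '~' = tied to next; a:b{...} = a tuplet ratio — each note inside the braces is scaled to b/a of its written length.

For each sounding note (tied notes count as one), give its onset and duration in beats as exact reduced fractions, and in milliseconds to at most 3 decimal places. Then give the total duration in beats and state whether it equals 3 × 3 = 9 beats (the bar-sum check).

1) 0.0ms=0b +319.149ms=1b
2) 319.149ms=1b +319.149ms=1b
3) 638.298ms=2b +319.149ms=1b
4) 957.447ms=3b +239.362ms=3/4b
5) 1196.809ms=15/4b +239.362ms=3/4b
6) 1436.17ms=9/2b +239.362ms=3/4b
7) 1675.532ms=21/4b +239.362ms=3/4b
8) 1914.894ms=6b +478.723ms=3/2b
9) 2393.617ms=15/2b +478.723ms=3/2b
Σ=9b of 9 (188bpm 3/4) — PASS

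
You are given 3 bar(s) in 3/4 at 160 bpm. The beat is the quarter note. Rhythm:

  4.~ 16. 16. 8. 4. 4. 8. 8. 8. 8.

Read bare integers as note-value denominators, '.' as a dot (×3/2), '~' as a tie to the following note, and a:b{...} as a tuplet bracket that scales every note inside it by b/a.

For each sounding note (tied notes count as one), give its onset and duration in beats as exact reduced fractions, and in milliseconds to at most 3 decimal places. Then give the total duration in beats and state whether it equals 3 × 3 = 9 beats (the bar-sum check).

1) 0.0ms=0b +703.125ms=15/8b
2) 703.125ms=15/8b +140.625ms=3/8b
3) 843.75ms=9/4b +281.25ms=3/4b
4) 1125.0ms=3b +562.5ms=3/2b
5) 1687.5ms=9/2b +562.5ms=3/2b
6) 2250.0ms=6b +281.25ms=3/4b
7) 2531.25ms=27/4b +281.25ms=3/4b
8) 2812.5ms=15/2b +281.25ms=3/4b
9) 3093.75ms=33/4b +281.25ms=3/4b
Σ=9b of 9 (160bpm 3/4) — PASS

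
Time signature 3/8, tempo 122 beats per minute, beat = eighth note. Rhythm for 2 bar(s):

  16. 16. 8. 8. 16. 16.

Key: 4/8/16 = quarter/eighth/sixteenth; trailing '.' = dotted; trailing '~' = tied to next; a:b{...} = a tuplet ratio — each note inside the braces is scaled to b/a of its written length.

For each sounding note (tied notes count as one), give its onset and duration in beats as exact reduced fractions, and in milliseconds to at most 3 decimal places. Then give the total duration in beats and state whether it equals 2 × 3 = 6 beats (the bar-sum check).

1) 0.0ms=0b +368.852ms=3/4b
2) 368.852ms=3/4b +368.852ms=3/4b
3) 737.705ms=3/2b +737.705ms=3/2b
4) 1475.41ms=3b +737.705ms=3/2b
5) 2213.115ms=9/2b +368.852ms=3/4b
6) 2581.967ms=21/4b +368.852ms=3/4b
Σ=6b of 6 (122bpm 3/8) — PASS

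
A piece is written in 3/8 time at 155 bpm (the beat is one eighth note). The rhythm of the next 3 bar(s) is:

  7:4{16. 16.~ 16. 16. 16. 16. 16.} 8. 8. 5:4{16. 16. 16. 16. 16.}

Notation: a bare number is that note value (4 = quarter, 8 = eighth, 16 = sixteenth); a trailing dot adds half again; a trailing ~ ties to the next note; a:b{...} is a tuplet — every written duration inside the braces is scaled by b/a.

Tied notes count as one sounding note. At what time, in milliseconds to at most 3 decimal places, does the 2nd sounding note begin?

note 2 onset = 3/7b = 165.899ms

1. 0.0ms @ 0 + 165.899ms (3/7)
2. 165.899ms @ 3/7 + 331.797ms (6/7)
3. 497.696ms @ 9/7 + 165.899ms (3/7)
4. 663.594ms @ 12/7 + 165.899ms (3/7)
5. 829.493ms @ 15/7 + 165.899ms (3/7)
6. 995.392ms @ 18/7 + 165.899ms (3/7)
7. 1161.29ms @ 3 + 580.645ms (3/2)
8. 1741.935ms @ 9/2 + 580.645ms (3/2)
9. 2322.581ms @ 6 + 232.258ms (3/5)
10. 2554.839ms @ 33/5 + 232.258ms (3/5)
11. 2787.097ms @ 36/5 + 232.258ms (3/5)
12. 3019.355ms @ 39/5 + 232.258ms (3/5)
13. 3251.613ms @ 42/5 + 232.258ms (3/5)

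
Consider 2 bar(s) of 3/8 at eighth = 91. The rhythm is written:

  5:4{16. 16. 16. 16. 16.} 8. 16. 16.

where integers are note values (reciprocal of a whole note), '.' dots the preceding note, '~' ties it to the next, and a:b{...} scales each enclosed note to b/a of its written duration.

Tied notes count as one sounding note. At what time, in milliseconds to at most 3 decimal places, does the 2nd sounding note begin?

note 2 onset = 3/5b = 395.604ms

1. 0.0ms @ 0 + 395.604ms (3/5)
2. 395.604ms @ 3/5 + 395.604ms (3/5)
3. 791.209ms @ 6/5 + 395.604ms (3/5)
4. 1186.813ms @ 9/5 + 395.604ms (3/5)
5. 1582.418ms @ 12/5 + 395.604ms (3/5)
6. 1978.022ms @ 3 + 989.011ms (3/2)
7. 2967.033ms @ 9/2 + 494.505ms (3/4)
8. 3461.538ms @ 21/4 + 494.505ms (3/4)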